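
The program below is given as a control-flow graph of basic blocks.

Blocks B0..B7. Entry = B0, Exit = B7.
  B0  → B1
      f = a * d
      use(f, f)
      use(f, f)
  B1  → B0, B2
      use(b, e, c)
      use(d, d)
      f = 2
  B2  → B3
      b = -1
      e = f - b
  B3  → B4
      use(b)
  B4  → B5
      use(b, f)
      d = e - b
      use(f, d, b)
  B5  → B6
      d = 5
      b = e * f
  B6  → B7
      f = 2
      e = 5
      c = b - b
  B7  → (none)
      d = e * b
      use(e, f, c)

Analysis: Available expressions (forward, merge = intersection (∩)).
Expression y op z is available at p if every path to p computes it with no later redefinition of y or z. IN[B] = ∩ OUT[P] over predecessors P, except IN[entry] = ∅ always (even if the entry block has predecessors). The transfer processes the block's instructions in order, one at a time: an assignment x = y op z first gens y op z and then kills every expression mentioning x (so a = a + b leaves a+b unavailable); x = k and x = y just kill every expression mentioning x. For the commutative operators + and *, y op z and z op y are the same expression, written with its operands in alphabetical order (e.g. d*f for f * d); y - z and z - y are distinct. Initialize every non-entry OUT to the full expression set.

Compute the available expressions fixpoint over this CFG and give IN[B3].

Fixpoint table:
  B0: | IN={} | OUT={a*d}
  B1: | IN={a*d} | OUT={a*d}
  B2: | IN={a*d} | OUT={a*d, f-b}
  B3: | IN={a*d, f-b} | OUT={a*d, f-b}
  B4: | IN={a*d, f-b} | OUT={e-b, f-b}
  B5: | IN={e-b, f-b} | OUT={e*f}
  B6: | IN={e*f} | OUT={b-b}
  B7: | IN={b-b} | OUT={b*e, b-b}

Merge at B3: IN[B3] = OUT[B2] = {a*d, f-b}

Answer: {a*d, f-b}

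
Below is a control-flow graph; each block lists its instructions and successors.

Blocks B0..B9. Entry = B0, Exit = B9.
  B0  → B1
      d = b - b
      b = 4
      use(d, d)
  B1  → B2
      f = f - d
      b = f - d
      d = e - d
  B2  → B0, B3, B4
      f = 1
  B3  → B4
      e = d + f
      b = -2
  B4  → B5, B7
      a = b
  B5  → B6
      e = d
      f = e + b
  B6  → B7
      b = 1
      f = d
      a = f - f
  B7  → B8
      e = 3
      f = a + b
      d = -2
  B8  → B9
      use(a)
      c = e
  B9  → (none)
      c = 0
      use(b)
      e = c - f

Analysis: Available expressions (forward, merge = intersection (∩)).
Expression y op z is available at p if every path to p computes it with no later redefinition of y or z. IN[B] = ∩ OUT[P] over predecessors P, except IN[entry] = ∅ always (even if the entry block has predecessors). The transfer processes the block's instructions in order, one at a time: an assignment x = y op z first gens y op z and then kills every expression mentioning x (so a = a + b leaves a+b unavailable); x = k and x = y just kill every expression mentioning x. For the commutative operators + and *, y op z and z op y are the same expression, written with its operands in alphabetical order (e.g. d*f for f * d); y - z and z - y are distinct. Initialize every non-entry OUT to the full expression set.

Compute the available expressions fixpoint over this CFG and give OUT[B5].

Answer: {b+e}

Trace:
Converged values:
  B0: | IN={} | OUT={}
  B1: | IN={} | OUT={}
  B2: | IN={} | OUT={}
  B3: | IN={} | OUT={d+f}
  B4: | IN={} | OUT={}
  B5: | IN={} | OUT={b+e}
  B6: | IN={b+e} | OUT={f-f}
  B7: | IN={} | OUT={a+b}
  B8: | IN={a+b} | OUT={a+b}
  B9: | IN={a+b} | OUT={a+b, c-f}

Merge at B5: IN[B5] = OUT[B4] = {}
Applying B5's transfer function to that IN value gives OUT[B5] (row B5 above).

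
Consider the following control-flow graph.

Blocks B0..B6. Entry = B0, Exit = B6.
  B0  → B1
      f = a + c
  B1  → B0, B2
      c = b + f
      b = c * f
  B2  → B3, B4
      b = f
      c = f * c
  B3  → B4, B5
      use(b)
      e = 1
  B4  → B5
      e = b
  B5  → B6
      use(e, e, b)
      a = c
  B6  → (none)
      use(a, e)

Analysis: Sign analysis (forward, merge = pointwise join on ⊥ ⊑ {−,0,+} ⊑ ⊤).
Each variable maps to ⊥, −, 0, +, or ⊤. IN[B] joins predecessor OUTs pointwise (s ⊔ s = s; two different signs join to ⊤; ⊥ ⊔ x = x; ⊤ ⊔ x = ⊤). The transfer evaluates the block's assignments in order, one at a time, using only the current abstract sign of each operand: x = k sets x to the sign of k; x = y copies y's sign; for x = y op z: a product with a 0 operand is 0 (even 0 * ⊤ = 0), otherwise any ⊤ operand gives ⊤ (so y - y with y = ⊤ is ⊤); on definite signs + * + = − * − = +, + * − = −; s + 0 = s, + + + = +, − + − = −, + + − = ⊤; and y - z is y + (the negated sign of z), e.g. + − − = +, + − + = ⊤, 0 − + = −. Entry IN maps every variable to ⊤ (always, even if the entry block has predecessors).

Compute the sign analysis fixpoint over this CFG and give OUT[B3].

Fixpoint table:
  B0:  IN=(all ⊤)  OUT=(all ⊤)
  B1:  IN=(all ⊤)  OUT=(all ⊤)
  B2:  IN=(all ⊤)  OUT=(all ⊤)
  B3:  IN=(all ⊤)  OUT={e:+; rest ⊤}
  B4:  IN=(all ⊤)  OUT=(all ⊤)
  B5:  IN=(all ⊤)  OUT=(all ⊤)
  B6:  IN=(all ⊤)  OUT=(all ⊤)

Merge at B3: IN[B3] = OUT[B2] = {a: ⊤, b: ⊤, c: ⊤, d: ⊤, e: ⊤, f: ⊤}
Applying B3's transfer function to that IN value gives OUT[B3] (row B3 above).

Answer: {a: ⊤, b: ⊤, c: ⊤, d: ⊤, e: +, f: ⊤}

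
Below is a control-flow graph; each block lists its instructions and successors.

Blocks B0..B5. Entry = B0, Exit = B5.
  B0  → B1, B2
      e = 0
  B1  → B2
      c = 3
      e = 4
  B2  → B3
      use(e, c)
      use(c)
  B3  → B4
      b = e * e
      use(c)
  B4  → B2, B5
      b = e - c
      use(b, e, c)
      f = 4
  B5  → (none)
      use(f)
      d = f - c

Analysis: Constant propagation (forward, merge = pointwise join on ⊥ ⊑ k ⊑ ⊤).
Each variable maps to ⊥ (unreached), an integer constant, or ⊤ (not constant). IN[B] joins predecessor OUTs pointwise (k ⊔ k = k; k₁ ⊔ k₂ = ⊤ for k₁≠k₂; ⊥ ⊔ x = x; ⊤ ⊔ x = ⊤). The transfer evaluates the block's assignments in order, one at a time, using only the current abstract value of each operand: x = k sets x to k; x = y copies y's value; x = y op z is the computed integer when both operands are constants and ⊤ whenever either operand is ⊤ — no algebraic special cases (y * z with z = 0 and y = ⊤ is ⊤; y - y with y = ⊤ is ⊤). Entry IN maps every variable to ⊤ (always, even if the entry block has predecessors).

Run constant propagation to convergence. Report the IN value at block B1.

Per-block solution:
  B0:  IN=(all ⊤)  OUT={e:0; rest ⊤}
  B1:  IN={e:0; rest ⊤}  OUT={c:3, e:4; rest ⊤}
  B2:  IN=(all ⊤)  OUT=(all ⊤)
  B3:  IN=(all ⊤)  OUT=(all ⊤)
  B4:  IN=(all ⊤)  OUT={f:4; rest ⊤}
  B5:  IN={f:4; rest ⊤}  OUT={f:4; rest ⊤}

Merge at B1: IN[B1] = OUT[B0] = {a: ⊤, b: ⊤, c: ⊤, d: ⊤, e: 0, f: ⊤}

Answer: {a: ⊤, b: ⊤, c: ⊤, d: ⊤, e: 0, f: ⊤}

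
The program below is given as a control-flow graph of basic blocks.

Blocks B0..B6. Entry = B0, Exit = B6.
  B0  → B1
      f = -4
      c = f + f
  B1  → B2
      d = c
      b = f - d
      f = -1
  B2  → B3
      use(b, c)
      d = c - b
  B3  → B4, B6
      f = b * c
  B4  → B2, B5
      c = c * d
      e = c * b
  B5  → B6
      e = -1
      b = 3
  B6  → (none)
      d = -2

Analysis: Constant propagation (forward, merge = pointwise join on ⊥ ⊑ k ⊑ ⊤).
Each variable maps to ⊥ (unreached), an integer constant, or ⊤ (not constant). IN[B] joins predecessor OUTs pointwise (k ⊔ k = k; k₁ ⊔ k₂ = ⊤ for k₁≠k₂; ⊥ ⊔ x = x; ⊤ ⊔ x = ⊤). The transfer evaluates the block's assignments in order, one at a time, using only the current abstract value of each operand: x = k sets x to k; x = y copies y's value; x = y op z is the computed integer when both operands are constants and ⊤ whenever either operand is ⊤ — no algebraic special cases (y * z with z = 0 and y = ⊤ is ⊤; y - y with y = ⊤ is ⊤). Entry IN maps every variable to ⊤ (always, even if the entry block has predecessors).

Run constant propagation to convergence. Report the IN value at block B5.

Per-block solution:
  B0: | IN=(all ⊤) | OUT={c:-8, f:-4; rest ⊤}
  B1: | IN={c:-8, f:-4; rest ⊤} | OUT={b:4, c:-8, d:-8, f:-1; rest ⊤}
  B2: | IN={b:4; rest ⊤} | OUT={b:4; rest ⊤}
  B3: | IN={b:4; rest ⊤} | OUT={b:4; rest ⊤}
  B4: | IN={b:4; rest ⊤} | OUT={b:4; rest ⊤}
  B5: | IN={b:4; rest ⊤} | OUT={b:3, e:-1; rest ⊤}
  B6: | IN=(all ⊤) | OUT={d:-2; rest ⊤}

Merge at B5: IN[B5] = OUT[B4] = {a: ⊤, b: 4, c: ⊤, d: ⊤, e: ⊤, f: ⊤}

Answer: {a: ⊤, b: 4, c: ⊤, d: ⊤, e: ⊤, f: ⊤}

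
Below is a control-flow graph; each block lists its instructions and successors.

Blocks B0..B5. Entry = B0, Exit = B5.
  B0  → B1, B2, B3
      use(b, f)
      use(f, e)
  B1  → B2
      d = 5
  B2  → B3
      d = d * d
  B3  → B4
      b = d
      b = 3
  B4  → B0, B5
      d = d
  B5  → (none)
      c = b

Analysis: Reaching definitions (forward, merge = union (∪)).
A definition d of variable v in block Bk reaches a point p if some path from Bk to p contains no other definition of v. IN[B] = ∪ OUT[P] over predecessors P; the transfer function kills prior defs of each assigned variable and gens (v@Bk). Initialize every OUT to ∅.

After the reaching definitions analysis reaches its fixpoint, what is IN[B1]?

Fixpoint table:
  B0:   IN={b@B3, d@B4}   OUT={b@B3, d@B4}
  B1:   IN={b@B3, d@B4}   OUT={b@B3, d@B1}
  B2:   IN={b@B3, d@B1, d@B4}   OUT={b@B3, d@B2}
  B3:   IN={b@B3, d@B2, d@B4}   OUT={b@B3, d@B2, d@B4}
  B4:   IN={b@B3, d@B2, d@B4}   OUT={b@B3, d@B4}
  B5:   IN={b@B3, d@B4}   OUT={b@B3, c@B5, d@B4}

Merge at B1: IN[B1] = OUT[B0] = {b@B3, d@B4}

Answer: {b@B3, d@B4}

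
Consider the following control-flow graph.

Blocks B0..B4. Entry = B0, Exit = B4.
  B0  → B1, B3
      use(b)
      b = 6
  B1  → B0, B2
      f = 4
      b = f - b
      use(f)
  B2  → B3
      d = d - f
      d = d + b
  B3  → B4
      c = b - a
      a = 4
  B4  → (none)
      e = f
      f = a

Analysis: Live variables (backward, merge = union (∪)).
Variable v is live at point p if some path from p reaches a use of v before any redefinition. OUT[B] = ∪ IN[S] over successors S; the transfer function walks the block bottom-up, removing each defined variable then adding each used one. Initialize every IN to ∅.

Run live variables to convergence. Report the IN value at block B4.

Fixpoint table:
  B0:   IN={a, b, d, f}   OUT={a, b, d, f}
  B1:   IN={a, b, d}   OUT={a, b, d, f}
  B2:   IN={a, b, d, f}   OUT={a, b, f}
  B3:   IN={a, b, f}   OUT={a, f}
  B4:   IN={a, f}   OUT={}

B4 is the boundary node: OUT[B4] = {}
Applying B4's transfer function to that OUT value gives IN[B4] (row B4 above).

Answer: {a, f}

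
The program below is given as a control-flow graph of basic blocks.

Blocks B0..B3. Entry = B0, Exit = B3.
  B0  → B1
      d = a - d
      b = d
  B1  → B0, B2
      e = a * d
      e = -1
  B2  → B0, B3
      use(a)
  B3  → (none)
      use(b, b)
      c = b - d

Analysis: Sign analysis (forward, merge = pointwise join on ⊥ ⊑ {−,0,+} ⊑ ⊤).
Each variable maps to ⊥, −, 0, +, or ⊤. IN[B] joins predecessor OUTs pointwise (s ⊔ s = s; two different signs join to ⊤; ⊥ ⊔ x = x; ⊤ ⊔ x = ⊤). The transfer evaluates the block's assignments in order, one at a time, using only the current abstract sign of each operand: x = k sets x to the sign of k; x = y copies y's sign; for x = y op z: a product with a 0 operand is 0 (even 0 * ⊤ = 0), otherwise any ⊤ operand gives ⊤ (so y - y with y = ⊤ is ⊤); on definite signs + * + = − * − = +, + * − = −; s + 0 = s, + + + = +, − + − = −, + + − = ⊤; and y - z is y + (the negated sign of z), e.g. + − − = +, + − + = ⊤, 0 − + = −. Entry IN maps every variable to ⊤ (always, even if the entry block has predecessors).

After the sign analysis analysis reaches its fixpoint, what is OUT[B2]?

Answer: {a: ⊤, b: ⊤, c: ⊤, d: ⊤, e: -, f: ⊤}

Derivation:
Per-block solution:
  B0:  IN=(all ⊤)  OUT=(all ⊤)
  B1:  IN=(all ⊤)  OUT={e:-; rest ⊤}
  B2:  IN={e:-; rest ⊤}  OUT={e:-; rest ⊤}
  B3:  IN={e:-; rest ⊤}  OUT={e:-; rest ⊤}

Merge at B2: IN[B2] = OUT[B1] = {a: ⊤, b: ⊤, c: ⊤, d: ⊤, e: -, f: ⊤}
Applying B2's transfer function to that IN value gives OUT[B2] (row B2 above).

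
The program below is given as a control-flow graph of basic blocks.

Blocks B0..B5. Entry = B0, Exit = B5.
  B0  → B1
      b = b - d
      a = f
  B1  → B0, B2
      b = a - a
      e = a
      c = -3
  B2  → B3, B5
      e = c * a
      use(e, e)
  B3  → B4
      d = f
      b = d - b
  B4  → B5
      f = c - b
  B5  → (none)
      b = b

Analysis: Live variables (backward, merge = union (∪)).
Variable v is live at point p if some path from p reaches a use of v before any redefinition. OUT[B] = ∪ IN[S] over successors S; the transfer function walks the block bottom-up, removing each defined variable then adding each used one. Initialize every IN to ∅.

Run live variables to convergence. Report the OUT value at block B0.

Answer: {a, d, f}

Working:
Converged values:
  B0: | IN={b, d, f} | OUT={a, d, f}
  B1: | IN={a, d, f} | OUT={a, b, c, d, f}
  B2: | IN={a, b, c, f} | OUT={b, c, f}
  B3: | IN={b, c, f} | OUT={b, c}
  B4: | IN={b, c} | OUT={b}
  B5: | IN={b} | OUT={}

Merge at B0: OUT[B0] = IN[B1] = {a, d, f}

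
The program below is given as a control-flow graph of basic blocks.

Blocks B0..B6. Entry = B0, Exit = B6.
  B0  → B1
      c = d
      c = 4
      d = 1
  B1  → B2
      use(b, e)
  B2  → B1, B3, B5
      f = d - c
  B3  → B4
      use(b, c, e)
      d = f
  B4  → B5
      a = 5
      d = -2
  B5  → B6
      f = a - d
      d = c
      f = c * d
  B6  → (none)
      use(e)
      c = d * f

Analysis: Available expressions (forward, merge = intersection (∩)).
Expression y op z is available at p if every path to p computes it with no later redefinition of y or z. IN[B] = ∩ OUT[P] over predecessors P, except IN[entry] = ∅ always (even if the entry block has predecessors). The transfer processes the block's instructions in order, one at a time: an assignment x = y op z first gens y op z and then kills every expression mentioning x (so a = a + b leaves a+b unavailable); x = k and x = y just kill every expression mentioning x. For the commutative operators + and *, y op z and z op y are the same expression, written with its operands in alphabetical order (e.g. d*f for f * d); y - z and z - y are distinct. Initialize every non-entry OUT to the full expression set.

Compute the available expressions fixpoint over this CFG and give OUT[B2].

Answer: {d-c}

Trace:
Per-block solution:
  B0: | IN={} | OUT={}
  B1: | IN={} | OUT={}
  B2: | IN={} | OUT={d-c}
  B3: | IN={d-c} | OUT={}
  B4: | IN={} | OUT={}
  B5: | IN={} | OUT={c*d}
  B6: | IN={c*d} | OUT={d*f}

Merge at B2: IN[B2] = OUT[B1] = {}
Applying B2's transfer function to that IN value gives OUT[B2] (row B2 above).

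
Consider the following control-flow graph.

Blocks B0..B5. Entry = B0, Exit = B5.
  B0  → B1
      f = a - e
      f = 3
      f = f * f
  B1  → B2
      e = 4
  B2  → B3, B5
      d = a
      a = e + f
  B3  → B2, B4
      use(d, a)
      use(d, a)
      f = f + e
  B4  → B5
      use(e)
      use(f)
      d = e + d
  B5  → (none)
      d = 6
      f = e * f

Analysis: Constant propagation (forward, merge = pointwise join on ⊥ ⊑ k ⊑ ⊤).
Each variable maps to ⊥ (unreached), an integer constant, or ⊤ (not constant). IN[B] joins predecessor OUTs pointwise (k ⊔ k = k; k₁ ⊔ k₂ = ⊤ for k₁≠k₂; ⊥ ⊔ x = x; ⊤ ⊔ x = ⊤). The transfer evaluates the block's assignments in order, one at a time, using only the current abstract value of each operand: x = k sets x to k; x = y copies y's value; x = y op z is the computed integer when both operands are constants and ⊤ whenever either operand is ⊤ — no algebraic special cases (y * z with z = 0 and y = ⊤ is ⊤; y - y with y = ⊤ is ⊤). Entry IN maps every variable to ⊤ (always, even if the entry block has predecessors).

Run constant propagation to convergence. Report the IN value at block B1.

Answer: {a: ⊤, b: ⊤, c: ⊤, d: ⊤, e: ⊤, f: 9}

Trace:
Converged values:
  B0: | IN=(all ⊤) | OUT={f:9; rest ⊤}
  B1: | IN={f:9; rest ⊤} | OUT={e:4, f:9; rest ⊤}
  B2: | IN={e:4; rest ⊤} | OUT={e:4; rest ⊤}
  B3: | IN={e:4; rest ⊤} | OUT={e:4; rest ⊤}
  B4: | IN={e:4; rest ⊤} | OUT={e:4; rest ⊤}
  B5: | IN={e:4; rest ⊤} | OUT={d:6, e:4; rest ⊤}

Merge at B1: IN[B1] = OUT[B0] = {a: ⊤, b: ⊤, c: ⊤, d: ⊤, e: ⊤, f: 9}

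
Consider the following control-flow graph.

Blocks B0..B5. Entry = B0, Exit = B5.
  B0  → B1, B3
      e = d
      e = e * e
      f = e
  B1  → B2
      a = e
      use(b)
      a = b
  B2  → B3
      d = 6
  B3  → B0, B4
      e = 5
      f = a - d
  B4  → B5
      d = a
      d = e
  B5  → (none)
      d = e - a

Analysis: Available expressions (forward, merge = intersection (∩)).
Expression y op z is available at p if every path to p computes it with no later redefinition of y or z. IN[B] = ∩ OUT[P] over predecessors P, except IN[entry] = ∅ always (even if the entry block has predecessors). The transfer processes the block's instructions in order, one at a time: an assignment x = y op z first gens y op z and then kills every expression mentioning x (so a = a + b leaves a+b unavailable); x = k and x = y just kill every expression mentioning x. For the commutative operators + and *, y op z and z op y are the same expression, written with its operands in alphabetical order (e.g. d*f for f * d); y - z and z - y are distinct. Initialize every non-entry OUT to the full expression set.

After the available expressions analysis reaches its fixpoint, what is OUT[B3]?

Per-block solution:
  B0:  IN={}  OUT={}
  B1:  IN={}  OUT={}
  B2:  IN={}  OUT={}
  B3:  IN={}  OUT={a-d}
  B4:  IN={a-d}  OUT={}
  B5:  IN={}  OUT={e-a}

Merge at B3: IN[B3] = OUT[B0] ∩ OUT[B2] = {}
Applying B3's transfer function to that IN value gives OUT[B3] (row B3 above).

Answer: {a-d}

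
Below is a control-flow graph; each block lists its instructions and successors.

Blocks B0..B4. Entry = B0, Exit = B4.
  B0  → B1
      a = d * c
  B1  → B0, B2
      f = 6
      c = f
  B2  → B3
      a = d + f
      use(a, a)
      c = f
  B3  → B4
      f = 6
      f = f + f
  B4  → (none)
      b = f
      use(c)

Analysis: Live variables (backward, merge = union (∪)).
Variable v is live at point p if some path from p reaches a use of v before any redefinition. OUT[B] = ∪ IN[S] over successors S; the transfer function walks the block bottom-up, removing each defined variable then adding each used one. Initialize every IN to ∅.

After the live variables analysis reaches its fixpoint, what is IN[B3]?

Converged values:
  B0: | IN={c, d} | OUT={d}
  B1: | IN={d} | OUT={c, d, f}
  B2: | IN={d, f} | OUT={c}
  B3: | IN={c} | OUT={c, f}
  B4: | IN={c, f} | OUT={}

Merge at B3: OUT[B3] = IN[B4] = {c, f}
Applying B3's transfer function to that OUT value gives IN[B3] (row B3 above).

Answer: {c}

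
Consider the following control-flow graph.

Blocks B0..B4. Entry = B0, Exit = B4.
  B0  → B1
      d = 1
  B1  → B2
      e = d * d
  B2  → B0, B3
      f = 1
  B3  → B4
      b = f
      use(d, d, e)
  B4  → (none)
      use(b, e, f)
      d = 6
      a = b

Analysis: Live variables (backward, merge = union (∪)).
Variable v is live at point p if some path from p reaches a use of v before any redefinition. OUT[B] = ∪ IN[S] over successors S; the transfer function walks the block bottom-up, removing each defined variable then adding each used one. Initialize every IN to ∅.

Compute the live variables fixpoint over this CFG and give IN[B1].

Per-block solution:
  B0:  IN={}  OUT={d}
  B1:  IN={d}  OUT={d, e}
  B2:  IN={d, e}  OUT={d, e, f}
  B3:  IN={d, e, f}  OUT={b, e, f}
  B4:  IN={b, e, f}  OUT={}

Merge at B1: OUT[B1] = IN[B2] = {d, e}
Applying B1's transfer function to that OUT value gives IN[B1] (row B1 above).

Answer: {d}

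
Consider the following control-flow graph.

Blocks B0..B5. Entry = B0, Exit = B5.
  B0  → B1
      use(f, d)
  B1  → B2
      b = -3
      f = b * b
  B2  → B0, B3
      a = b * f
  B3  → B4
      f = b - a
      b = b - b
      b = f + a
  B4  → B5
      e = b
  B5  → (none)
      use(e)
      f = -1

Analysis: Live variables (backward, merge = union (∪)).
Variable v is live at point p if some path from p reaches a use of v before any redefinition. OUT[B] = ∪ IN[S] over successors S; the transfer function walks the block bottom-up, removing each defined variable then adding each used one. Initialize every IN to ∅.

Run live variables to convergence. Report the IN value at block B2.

Answer: {b, d, f}

Derivation:
Converged values:
  B0: | IN={d, f} | OUT={d}
  B1: | IN={d} | OUT={b, d, f}
  B2: | IN={b, d, f} | OUT={a, b, d, f}
  B3: | IN={a, b} | OUT={b}
  B4: | IN={b} | OUT={e}
  B5: | IN={e} | OUT={}

Merge at B2: OUT[B2] = IN[B0] ⊔ IN[B3] = {a, b, d, f}
Applying B2's transfer function to that OUT value gives IN[B2] (row B2 above).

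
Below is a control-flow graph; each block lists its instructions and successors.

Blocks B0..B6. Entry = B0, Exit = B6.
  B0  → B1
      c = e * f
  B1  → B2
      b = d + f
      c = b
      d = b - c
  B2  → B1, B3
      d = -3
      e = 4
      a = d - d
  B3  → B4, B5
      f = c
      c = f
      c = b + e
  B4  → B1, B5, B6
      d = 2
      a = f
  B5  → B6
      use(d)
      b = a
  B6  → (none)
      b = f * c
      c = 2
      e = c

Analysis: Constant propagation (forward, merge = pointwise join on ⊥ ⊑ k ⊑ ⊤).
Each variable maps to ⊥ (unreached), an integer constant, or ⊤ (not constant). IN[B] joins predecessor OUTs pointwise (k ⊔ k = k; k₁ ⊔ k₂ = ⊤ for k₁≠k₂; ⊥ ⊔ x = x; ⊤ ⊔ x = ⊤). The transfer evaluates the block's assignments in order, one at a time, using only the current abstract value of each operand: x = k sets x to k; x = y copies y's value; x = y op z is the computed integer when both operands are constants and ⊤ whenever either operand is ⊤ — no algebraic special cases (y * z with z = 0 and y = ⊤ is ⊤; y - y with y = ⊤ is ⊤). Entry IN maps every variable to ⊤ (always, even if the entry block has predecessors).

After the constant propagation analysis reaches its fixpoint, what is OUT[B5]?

Converged values:
  B0:   IN=(all ⊤)   OUT=(all ⊤)
  B1:   IN=(all ⊤)   OUT=(all ⊤)
  B2:   IN=(all ⊤)   OUT={a:0, d:-3, e:4; rest ⊤}
  B3:   IN={a:0, d:-3, e:4; rest ⊤}   OUT={a:0, d:-3, e:4; rest ⊤}
  B4:   IN={a:0, d:-3, e:4; rest ⊤}   OUT={d:2, e:4; rest ⊤}
  B5:   IN={e:4; rest ⊤}   OUT={e:4; rest ⊤}
  B6:   IN={e:4; rest ⊤}   OUT={c:2, e:2; rest ⊤}

Merge at B5: IN[B5] = OUT[B3] ⊔ OUT[B4] = {a: ⊤, b: ⊤, c: ⊤, d: ⊤, e: 4, f: ⊤}
Applying B5's transfer function to that IN value gives OUT[B5] (row B5 above).

Answer: {a: ⊤, b: ⊤, c: ⊤, d: ⊤, e: 4, f: ⊤}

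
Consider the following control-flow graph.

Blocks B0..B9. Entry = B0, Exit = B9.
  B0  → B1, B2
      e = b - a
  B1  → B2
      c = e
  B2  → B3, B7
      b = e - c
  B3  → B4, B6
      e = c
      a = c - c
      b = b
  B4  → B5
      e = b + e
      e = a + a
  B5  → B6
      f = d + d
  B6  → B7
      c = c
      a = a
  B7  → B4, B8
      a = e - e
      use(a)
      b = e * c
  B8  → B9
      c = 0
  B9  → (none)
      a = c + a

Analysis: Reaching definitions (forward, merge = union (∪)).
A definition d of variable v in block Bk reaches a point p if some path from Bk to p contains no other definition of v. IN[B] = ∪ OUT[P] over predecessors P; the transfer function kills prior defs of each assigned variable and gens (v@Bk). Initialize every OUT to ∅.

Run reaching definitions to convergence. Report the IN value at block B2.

Fixpoint table:
  B0:  IN={}  OUT={e@B0}
  B1:  IN={e@B0}  OUT={c@B1, e@B0}
  B2:  IN={c@B1, e@B0}  OUT={b@B2, c@B1, e@B0}
  B3:  IN={b@B2, c@B1, e@B0}  OUT={a@B3, b@B3, c@B1, e@B3}
  B4:  IN={a@B3, a@B7, b@B3, b@B7, c@B1, c@B6, e@B0, e@B3, e@B4, f@B5}  OUT={a@B3, a@B7, b@B3, b@B7, c@B1, c@B6, e@B4, f@B5}
  B5:  IN={a@B3, a@B7, b@B3, b@B7, c@B1, c@B6, e@B4, f@B5}  OUT={a@B3, a@B7, b@B3, b@B7, c@B1, c@B6, e@B4, f@B5}
  B6:  IN={a@B3, a@B7, b@B3, b@B7, c@B1, c@B6, e@B3, e@B4, f@B5}  OUT={a@B6, b@B3, b@B7, c@B6, e@B3, e@B4, f@B5}
  B7:  IN={a@B6, b@B2, b@B3, b@B7, c@B1, c@B6, e@B0, e@B3, e@B4, f@B5}  OUT={a@B7, b@B7, c@B1, c@B6, e@B0, e@B3, e@B4, f@B5}
  B8:  IN={a@B7, b@B7, c@B1, c@B6, e@B0, e@B3, e@B4, f@B5}  OUT={a@B7, b@B7, c@B8, e@B0, e@B3, e@B4, f@B5}
  B9:  IN={a@B7, b@B7, c@B8, e@B0, e@B3, e@B4, f@B5}  OUT={a@B9, b@B7, c@B8, e@B0, e@B3, e@B4, f@B5}

Merge at B2: IN[B2] = OUT[B0] ⊔ OUT[B1] = {c@B1, e@B0}

Answer: {c@B1, e@B0}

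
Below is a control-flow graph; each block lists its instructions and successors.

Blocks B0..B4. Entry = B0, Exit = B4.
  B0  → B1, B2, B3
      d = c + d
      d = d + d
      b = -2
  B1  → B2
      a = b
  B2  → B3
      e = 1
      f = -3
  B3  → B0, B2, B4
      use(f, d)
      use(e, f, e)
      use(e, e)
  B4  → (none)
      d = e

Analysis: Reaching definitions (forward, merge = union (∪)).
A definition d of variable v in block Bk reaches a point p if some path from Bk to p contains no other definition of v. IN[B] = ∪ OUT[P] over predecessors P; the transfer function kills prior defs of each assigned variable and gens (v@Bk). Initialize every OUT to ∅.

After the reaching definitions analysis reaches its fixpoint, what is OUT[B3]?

Converged values:
  B0: | IN={a@B1, b@B0, d@B0, e@B2, f@B2} | OUT={a@B1, b@B0, d@B0, e@B2, f@B2}
  B1: | IN={a@B1, b@B0, d@B0, e@B2, f@B2} | OUT={a@B1, b@B0, d@B0, e@B2, f@B2}
  B2: | IN={a@B1, b@B0, d@B0, e@B2, f@B2} | OUT={a@B1, b@B0, d@B0, e@B2, f@B2}
  B3: | IN={a@B1, b@B0, d@B0, e@B2, f@B2} | OUT={a@B1, b@B0, d@B0, e@B2, f@B2}
  B4: | IN={a@B1, b@B0, d@B0, e@B2, f@B2} | OUT={a@B1, b@B0, d@B4, e@B2, f@B2}

Merge at B3: IN[B3] = OUT[B0] ⊔ OUT[B2] = {a@B1, b@B0, d@B0, e@B2, f@B2}
Applying B3's transfer function to that IN value gives OUT[B3] (row B3 above).

Answer: {a@B1, b@B0, d@B0, e@B2, f@B2}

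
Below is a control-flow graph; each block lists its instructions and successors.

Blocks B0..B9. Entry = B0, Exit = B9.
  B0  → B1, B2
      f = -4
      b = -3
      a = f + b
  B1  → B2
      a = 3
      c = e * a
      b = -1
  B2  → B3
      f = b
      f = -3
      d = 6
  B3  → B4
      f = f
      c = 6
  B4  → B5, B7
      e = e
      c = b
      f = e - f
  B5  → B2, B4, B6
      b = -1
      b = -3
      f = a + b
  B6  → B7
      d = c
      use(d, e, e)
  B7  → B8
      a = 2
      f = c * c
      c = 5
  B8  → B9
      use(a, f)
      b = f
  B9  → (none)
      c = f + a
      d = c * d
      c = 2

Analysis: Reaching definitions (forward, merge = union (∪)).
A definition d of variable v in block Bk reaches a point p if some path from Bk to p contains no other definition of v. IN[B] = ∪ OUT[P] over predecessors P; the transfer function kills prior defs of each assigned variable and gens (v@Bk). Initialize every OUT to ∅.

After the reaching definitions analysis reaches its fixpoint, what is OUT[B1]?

Fixpoint table:
  B0:  IN={}  OUT={a@B0, b@B0, f@B0}
  B1:  IN={a@B0, b@B0, f@B0}  OUT={a@B1, b@B1, c@B1, f@B0}
  B2:  IN={a@B0, a@B1, b@B0, b@B1, b@B5, c@B1, c@B4, d@B2, e@B4, f@B0, f@B5}  OUT={a@B0, a@B1, b@B0, b@B1, b@B5, c@B1, c@B4, d@B2, e@B4, f@B2}
  B3:  IN={a@B0, a@B1, b@B0, b@B1, b@B5, c@B1, c@B4, d@B2, e@B4, f@B2}  OUT={a@B0, a@B1, b@B0, b@B1, b@B5, c@B3, d@B2, e@B4, f@B3}
  B4:  IN={a@B0, a@B1, b@B0, b@B1, b@B5, c@B3, c@B4, d@B2, e@B4, f@B3, f@B5}  OUT={a@B0, a@B1, b@B0, b@B1, b@B5, c@B4, d@B2, e@B4, f@B4}
  B5:  IN={a@B0, a@B1, b@B0, b@B1, b@B5, c@B4, d@B2, e@B4, f@B4}  OUT={a@B0, a@B1, b@B5, c@B4, d@B2, e@B4, f@B5}
  B6:  IN={a@B0, a@B1, b@B5, c@B4, d@B2, e@B4, f@B5}  OUT={a@B0, a@B1, b@B5, c@B4, d@B6, e@B4, f@B5}
  B7:  IN={a@B0, a@B1, b@B0, b@B1, b@B5, c@B4, d@B2, d@B6, e@B4, f@B4, f@B5}  OUT={a@B7, b@B0, b@B1, b@B5, c@B7, d@B2, d@B6, e@B4, f@B7}
  B8:  IN={a@B7, b@B0, b@B1, b@B5, c@B7, d@B2, d@B6, e@B4, f@B7}  OUT={a@B7, b@B8, c@B7, d@B2, d@B6, e@B4, f@B7}
  B9:  IN={a@B7, b@B8, c@B7, d@B2, d@B6, e@B4, f@B7}  OUT={a@B7, b@B8, c@B9, d@B9, e@B4, f@B7}

Merge at B1: IN[B1] = OUT[B0] = {a@B0, b@B0, f@B0}
Applying B1's transfer function to that IN value gives OUT[B1] (row B1 above).

Answer: {a@B1, b@B1, c@B1, f@B0}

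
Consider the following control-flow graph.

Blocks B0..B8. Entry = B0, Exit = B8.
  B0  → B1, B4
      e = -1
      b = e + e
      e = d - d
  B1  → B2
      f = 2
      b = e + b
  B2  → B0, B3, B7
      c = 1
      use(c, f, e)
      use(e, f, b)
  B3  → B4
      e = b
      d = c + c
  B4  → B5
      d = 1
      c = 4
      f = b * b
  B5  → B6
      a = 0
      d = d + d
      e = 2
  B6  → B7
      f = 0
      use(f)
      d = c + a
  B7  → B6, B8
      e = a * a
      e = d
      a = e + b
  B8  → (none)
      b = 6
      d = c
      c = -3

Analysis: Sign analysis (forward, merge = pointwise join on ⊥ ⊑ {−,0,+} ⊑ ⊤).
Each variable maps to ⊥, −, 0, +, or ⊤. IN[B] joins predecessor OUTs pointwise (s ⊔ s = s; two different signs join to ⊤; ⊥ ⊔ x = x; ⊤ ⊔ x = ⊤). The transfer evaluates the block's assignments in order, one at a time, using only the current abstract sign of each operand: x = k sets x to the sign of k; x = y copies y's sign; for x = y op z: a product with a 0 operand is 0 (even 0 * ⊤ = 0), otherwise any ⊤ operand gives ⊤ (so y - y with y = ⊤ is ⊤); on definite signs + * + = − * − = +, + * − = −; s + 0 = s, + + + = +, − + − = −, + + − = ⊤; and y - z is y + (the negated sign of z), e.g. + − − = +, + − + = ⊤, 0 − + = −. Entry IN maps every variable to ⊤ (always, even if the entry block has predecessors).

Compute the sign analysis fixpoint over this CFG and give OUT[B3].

Converged values:
  B0:   IN=(all ⊤)   OUT={b:-; rest ⊤}
  B1:   IN={b:-; rest ⊤}   OUT={f:+; rest ⊤}
  B2:   IN={f:+; rest ⊤}   OUT={c:+, f:+; rest ⊤}
  B3:   IN={c:+, f:+; rest ⊤}   OUT={c:+, d:+, f:+; rest ⊤}
  B4:   IN=(all ⊤)   OUT={c:+, d:+; rest ⊤}
  B5:   IN={c:+, d:+; rest ⊤}   OUT={a:0, c:+, d:+, e:+; rest ⊤}
  B6:   IN={c:+; rest ⊤}   OUT={c:+, f:0; rest ⊤}
  B7:   IN={c:+; rest ⊤}   OUT={c:+; rest ⊤}
  B8:   IN={c:+; rest ⊤}   OUT={b:+, c:-, d:+; rest ⊤}

Merge at B3: IN[B3] = OUT[B2] = {a: ⊤, b: ⊤, c: +, d: ⊤, e: ⊤, f: +}
Applying B3's transfer function to that IN value gives OUT[B3] (row B3 above).

Answer: {a: ⊤, b: ⊤, c: +, d: +, e: ⊤, f: +}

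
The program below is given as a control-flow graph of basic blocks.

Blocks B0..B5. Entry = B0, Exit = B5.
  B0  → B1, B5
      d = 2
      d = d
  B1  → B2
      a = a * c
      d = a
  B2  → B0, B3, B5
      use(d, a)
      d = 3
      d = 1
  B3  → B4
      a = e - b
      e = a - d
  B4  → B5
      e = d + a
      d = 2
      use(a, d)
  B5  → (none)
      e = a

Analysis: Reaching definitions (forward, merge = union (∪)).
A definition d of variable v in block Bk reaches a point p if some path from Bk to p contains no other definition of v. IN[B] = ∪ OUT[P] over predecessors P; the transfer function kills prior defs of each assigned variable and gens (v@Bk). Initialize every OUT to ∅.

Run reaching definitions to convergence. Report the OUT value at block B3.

Fixpoint table:
  B0:  IN={a@B1, d@B2}  OUT={a@B1, d@B0}
  B1:  IN={a@B1, d@B0}  OUT={a@B1, d@B1}
  B2:  IN={a@B1, d@B1}  OUT={a@B1, d@B2}
  B3:  IN={a@B1, d@B2}  OUT={a@B3, d@B2, e@B3}
  B4:  IN={a@B3, d@B2, e@B3}  OUT={a@B3, d@B4, e@B4}
  B5:  IN={a@B1, a@B3, d@B0, d@B2, d@B4, e@B4}  OUT={a@B1, a@B3, d@B0, d@B2, d@B4, e@B5}

Merge at B3: IN[B3] = OUT[B2] = {a@B1, d@B2}
Applying B3's transfer function to that IN value gives OUT[B3] (row B3 above).

Answer: {a@B3, d@B2, e@B3}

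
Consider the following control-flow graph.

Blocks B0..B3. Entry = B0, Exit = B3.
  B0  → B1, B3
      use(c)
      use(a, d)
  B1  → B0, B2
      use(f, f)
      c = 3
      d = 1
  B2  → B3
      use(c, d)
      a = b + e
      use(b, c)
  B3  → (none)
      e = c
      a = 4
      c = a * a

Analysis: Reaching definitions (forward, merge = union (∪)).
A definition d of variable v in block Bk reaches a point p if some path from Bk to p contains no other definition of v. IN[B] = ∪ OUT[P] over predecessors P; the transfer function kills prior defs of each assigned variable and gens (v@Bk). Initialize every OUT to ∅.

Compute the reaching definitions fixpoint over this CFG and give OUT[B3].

Converged values:
  B0: | IN={c@B1, d@B1} | OUT={c@B1, d@B1}
  B1: | IN={c@B1, d@B1} | OUT={c@B1, d@B1}
  B2: | IN={c@B1, d@B1} | OUT={a@B2, c@B1, d@B1}
  B3: | IN={a@B2, c@B1, d@B1} | OUT={a@B3, c@B3, d@B1, e@B3}

Merge at B3: IN[B3] = OUT[B0] ⊔ OUT[B2] = {a@B2, c@B1, d@B1}
Applying B3's transfer function to that IN value gives OUT[B3] (row B3 above).

Answer: {a@B3, c@B3, d@B1, e@B3}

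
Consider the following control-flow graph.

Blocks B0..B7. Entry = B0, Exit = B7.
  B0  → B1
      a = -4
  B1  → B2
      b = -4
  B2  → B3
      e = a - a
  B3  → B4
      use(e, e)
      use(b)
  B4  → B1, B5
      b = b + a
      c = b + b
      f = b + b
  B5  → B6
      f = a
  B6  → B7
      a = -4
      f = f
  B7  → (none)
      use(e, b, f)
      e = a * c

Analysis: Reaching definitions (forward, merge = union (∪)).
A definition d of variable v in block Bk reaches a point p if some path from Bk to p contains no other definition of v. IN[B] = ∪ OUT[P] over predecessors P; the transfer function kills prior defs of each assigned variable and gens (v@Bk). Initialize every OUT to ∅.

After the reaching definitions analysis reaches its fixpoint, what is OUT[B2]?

Answer: {a@B0, b@B1, c@B4, e@B2, f@B4}

Trace:
Per-block solution:
  B0:  IN={}  OUT={a@B0}
  B1:  IN={a@B0, b@B4, c@B4, e@B2, f@B4}  OUT={a@B0, b@B1, c@B4, e@B2, f@B4}
  B2:  IN={a@B0, b@B1, c@B4, e@B2, f@B4}  OUT={a@B0, b@B1, c@B4, e@B2, f@B4}
  B3:  IN={a@B0, b@B1, c@B4, e@B2, f@B4}  OUT={a@B0, b@B1, c@B4, e@B2, f@B4}
  B4:  IN={a@B0, b@B1, c@B4, e@B2, f@B4}  OUT={a@B0, b@B4, c@B4, e@B2, f@B4}
  B5:  IN={a@B0, b@B4, c@B4, e@B2, f@B4}  OUT={a@B0, b@B4, c@B4, e@B2, f@B5}
  B6:  IN={a@B0, b@B4, c@B4, e@B2, f@B5}  OUT={a@B6, b@B4, c@B4, e@B2, f@B6}
  B7:  IN={a@B6, b@B4, c@B4, e@B2, f@B6}  OUT={a@B6, b@B4, c@B4, e@B7, f@B6}

Merge at B2: IN[B2] = OUT[B1] = {a@B0, b@B1, c@B4, e@B2, f@B4}
Applying B2's transfer function to that IN value gives OUT[B2] (row B2 above).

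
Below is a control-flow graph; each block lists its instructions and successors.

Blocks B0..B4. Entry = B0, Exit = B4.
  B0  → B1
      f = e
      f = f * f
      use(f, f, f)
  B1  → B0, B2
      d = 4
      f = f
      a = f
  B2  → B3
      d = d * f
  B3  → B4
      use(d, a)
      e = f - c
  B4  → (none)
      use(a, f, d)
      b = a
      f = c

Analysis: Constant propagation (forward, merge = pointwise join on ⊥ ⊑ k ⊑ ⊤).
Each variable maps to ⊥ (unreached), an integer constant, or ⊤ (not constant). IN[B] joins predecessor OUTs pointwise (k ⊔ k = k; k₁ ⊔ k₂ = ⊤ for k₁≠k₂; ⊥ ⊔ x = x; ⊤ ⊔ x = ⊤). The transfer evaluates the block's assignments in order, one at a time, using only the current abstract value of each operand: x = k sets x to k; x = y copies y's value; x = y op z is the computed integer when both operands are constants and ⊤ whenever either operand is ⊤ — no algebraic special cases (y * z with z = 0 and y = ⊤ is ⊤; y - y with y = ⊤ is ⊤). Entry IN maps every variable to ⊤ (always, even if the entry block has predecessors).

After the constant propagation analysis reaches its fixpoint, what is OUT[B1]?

Fixpoint table:
  B0: | IN=(all ⊤) | OUT=(all ⊤)
  B1: | IN=(all ⊤) | OUT={d:4; rest ⊤}
  B2: | IN={d:4; rest ⊤} | OUT=(all ⊤)
  B3: | IN=(all ⊤) | OUT=(all ⊤)
  B4: | IN=(all ⊤) | OUT=(all ⊤)

Merge at B1: IN[B1] = OUT[B0] = {a: ⊤, b: ⊤, c: ⊤, d: ⊤, e: ⊤, f: ⊤}
Applying B1's transfer function to that IN value gives OUT[B1] (row B1 above).

Answer: {a: ⊤, b: ⊤, c: ⊤, d: 4, e: ⊤, f: ⊤}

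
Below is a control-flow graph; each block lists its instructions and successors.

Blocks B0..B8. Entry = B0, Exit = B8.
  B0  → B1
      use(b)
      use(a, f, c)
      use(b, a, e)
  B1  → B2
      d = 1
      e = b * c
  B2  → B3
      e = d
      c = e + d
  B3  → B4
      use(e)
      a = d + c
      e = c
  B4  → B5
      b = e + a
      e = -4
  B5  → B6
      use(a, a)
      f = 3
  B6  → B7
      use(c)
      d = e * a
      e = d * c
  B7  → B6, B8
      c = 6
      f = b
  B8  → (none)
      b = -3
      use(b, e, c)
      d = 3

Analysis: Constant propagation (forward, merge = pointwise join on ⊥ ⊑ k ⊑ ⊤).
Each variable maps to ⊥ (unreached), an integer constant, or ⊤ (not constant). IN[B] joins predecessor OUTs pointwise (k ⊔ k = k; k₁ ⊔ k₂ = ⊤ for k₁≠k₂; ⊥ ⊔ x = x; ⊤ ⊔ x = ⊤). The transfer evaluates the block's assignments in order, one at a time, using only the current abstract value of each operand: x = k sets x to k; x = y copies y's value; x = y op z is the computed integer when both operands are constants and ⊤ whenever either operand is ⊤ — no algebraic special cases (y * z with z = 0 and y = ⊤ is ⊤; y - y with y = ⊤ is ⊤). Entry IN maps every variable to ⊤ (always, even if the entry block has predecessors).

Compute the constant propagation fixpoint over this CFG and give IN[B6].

Answer: {a: 3, b: 5, c: ⊤, d: ⊤, e: ⊤, f: ⊤}

Derivation:
Converged values:
  B0:  IN=(all ⊤)  OUT=(all ⊤)
  B1:  IN=(all ⊤)  OUT={d:1; rest ⊤}
  B2:  IN={d:1; rest ⊤}  OUT={c:2, d:1, e:1; rest ⊤}
  B3:  IN={c:2, d:1, e:1; rest ⊤}  OUT={a:3, c:2, d:1, e:2; rest ⊤}
  B4:  IN={a:3, c:2, d:1, e:2; rest ⊤}  OUT={a:3, b:5, c:2, d:1, e:-4; rest ⊤}
  B5:  IN={a:3, b:5, c:2, d:1, e:-4; rest ⊤}  OUT={a:3, b:5, c:2, d:1, e:-4, f:3; rest ⊤}
  B6:  IN={a:3, b:5; rest ⊤}  OUT={a:3, b:5; rest ⊤}
  B7:  IN={a:3, b:5; rest ⊤}  OUT={a:3, b:5, c:6, f:5; rest ⊤}
  B8:  IN={a:3, b:5, c:6, f:5; rest ⊤}  OUT={a:3, b:-3, c:6, d:3, f:5; rest ⊤}

Merge at B6: IN[B6] = OUT[B5] ⊔ OUT[B7] = {a: 3, b: 5, c: ⊤, d: ⊤, e: ⊤, f: ⊤}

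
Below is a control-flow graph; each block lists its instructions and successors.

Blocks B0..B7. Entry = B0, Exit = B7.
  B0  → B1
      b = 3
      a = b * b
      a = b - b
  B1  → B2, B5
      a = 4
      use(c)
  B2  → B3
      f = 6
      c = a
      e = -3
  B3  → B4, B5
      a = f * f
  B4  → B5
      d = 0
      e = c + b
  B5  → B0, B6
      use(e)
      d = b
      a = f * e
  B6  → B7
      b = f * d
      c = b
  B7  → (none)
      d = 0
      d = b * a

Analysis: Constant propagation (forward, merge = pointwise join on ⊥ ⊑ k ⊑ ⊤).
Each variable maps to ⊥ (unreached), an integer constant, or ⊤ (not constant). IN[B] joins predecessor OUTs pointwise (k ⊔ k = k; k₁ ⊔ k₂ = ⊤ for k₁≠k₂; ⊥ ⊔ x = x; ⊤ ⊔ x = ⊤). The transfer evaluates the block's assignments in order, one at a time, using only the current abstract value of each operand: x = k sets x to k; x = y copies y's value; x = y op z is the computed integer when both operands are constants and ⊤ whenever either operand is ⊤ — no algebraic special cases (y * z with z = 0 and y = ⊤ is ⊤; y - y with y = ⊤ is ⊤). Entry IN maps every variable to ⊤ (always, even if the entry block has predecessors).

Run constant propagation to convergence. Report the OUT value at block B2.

Answer: {a: 4, b: 3, c: 4, d: ⊤, e: -3, f: 6}

Trace:
Fixpoint table:
  B0: | IN=(all ⊤) | OUT={a:0, b:3; rest ⊤}
  B1: | IN={a:0, b:3; rest ⊤} | OUT={a:4, b:3; rest ⊤}
  B2: | IN={a:4, b:3; rest ⊤} | OUT={a:4, b:3, c:4, e:-3, f:6; rest ⊤}
  B3: | IN={a:4, b:3, c:4, e:-3, f:6; rest ⊤} | OUT={a:36, b:3, c:4, e:-3, f:6; rest ⊤}
  B4: | IN={a:36, b:3, c:4, e:-3, f:6; rest ⊤} | OUT={a:36, b:3, c:4, d:0, e:7, f:6; rest ⊤}
  B5: | IN={b:3; rest ⊤} | OUT={b:3, d:3; rest ⊤}
  B6: | IN={b:3, d:3; rest ⊤} | OUT={d:3; rest ⊤}
  B7: | IN={d:3; rest ⊤} | OUT=(all ⊤)

Merge at B2: IN[B2] = OUT[B1] = {a: 4, b: 3, c: ⊤, d: ⊤, e: ⊤, f: ⊤}
Applying B2's transfer function to that IN value gives OUT[B2] (row B2 above).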